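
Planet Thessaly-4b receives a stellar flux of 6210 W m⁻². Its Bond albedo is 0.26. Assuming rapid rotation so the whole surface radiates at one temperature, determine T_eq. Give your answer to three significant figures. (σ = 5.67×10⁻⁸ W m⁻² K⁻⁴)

T_eq ≈ 377 K

Energy balance: absorbed = emitted ⇒ πR²·S(1−A) = 4πR²·σT_eq⁴, so T_eq⁴ = S(1−A)/(4σ).
T_eq = [6210 × 0.74 / (4 × 5.67×10⁻⁸)]^(1/4) = (2.03×10¹⁰)^(1/4) = 377 K.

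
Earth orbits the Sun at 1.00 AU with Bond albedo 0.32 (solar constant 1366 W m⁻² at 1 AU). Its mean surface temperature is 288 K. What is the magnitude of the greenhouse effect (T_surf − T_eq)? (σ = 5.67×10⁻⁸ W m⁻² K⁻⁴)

S = 1366/1.00² = 1366 W m⁻².
T_eq = [S(1−A)/(4σ)]^(1/4) = [1366×0.68/(4×5.67×10⁻⁸)]^(1/4) = 253.0 K.
ΔT = T_surf − T_eq = 288 − 253.0.

ΔT ≈ 35.0 K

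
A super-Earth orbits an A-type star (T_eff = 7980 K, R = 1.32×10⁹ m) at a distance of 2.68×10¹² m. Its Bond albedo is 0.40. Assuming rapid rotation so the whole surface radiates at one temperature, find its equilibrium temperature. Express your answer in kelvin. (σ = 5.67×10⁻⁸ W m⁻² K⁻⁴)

T_eq ≈ 110 K

L = 4πR_⋆²σT_⋆⁴ = 4π(1.32×10⁹)² × 5.67×10⁻⁸ × (7980)⁴ = 5.03×10²⁷ W.
S = L/(4πd²) = 55.8 W m⁻².
Energy balance: absorbed = emitted ⇒ πR²·S(1−A) = 4πR²·σT_eq⁴, so T_eq⁴ = S(1−A)/(4σ).
T_eq = [55.8 × 0.60 / (4 × 5.67×10⁻⁸)]^(1/4) = (1.48×10⁸)^(1/4) = 110 K.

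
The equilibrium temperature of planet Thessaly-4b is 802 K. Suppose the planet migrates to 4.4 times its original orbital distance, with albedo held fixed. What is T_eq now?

T_eq ≈ 382 K

T_eq ∝ L^(1/4) · d^(−1/2).
T′ = 802 / 4.4^(1/2) = 382 K.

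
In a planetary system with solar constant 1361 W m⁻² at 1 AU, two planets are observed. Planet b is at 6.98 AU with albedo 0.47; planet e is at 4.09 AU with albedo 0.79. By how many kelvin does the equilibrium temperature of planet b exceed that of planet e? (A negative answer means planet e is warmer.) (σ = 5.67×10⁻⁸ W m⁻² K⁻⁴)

ΔT ≈ -3.3 K

T_eq = [S₀(1−A)/(4σd²)]^(1/4), so T ∝ (1−A)^(1/4) / √d.
T₁ = [1361×0.53/(4×5.67×10⁻⁸×6.98²)]^(1/4) = 89.89 K.
T₂ = [1361×0.21/(4×5.67×10⁻⁸×4.09²)]^(1/4) = 93.16 K.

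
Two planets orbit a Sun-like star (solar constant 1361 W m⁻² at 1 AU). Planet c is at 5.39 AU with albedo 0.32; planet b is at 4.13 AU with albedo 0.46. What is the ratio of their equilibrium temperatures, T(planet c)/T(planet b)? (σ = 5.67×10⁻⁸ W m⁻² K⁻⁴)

T_eq = [S₀(1−A)/(4σd²)]^(1/4), so T ∝ (1−A)^(1/4) / √d.
T₁ = [1361×0.68/(4×5.67×10⁻⁸×5.39²)]^(1/4) = 108.86 K.
T₂ = [1361×0.54/(4×5.67×10⁻⁸×4.13²)]^(1/4) = 117.40 K.

T₁/T₂ ≈ 0.927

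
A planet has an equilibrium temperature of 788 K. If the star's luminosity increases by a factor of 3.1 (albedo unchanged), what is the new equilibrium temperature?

T_eq ∝ L^(1/4) · d^(−1/2).
T′ = 788 × 3.1^(1/4) = 1050 K.

T_eq ≈ 1050 K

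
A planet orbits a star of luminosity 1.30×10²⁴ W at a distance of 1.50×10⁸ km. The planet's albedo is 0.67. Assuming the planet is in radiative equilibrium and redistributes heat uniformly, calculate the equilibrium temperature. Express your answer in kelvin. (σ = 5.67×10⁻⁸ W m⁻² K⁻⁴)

d = 1.50×10⁸ km = 1.50×10¹¹ m.
Flux: S = L/(4πd²) = 1.30×10²⁴/(4π×(1.50×10¹¹)²) = 4.60 W m⁻².
Energy balance: absorbed = emitted ⇒ πR²·S(1−A) = 4πR²·σT_eq⁴, so T_eq⁴ = S(1−A)/(4σ).
T_eq = [4.60 × 0.33 / (4 × 5.67×10⁻⁸)]^(1/4) = (6.69×10⁶)^(1/4) = 50.9 K.

T_eq ≈ 50.9 K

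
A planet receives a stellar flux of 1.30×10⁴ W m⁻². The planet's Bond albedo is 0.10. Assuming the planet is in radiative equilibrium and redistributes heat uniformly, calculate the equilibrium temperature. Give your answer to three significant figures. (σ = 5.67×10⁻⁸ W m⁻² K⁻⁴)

Energy balance: absorbed = emitted ⇒ πR²·S(1−A) = 4πR²·σT_eq⁴, so T_eq⁴ = S(1−A)/(4σ).
T_eq = [1.30×10⁴ × 0.90 / (4 × 5.67×10⁻⁸)]^(1/4) = (5.16×10¹⁰)^(1/4) = 477 K.

T_eq ≈ 477 K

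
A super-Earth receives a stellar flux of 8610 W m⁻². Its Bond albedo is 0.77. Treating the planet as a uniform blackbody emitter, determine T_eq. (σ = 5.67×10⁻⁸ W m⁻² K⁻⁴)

T_eq ≈ 306 K

Energy balance: absorbed = emitted ⇒ πR²·S(1−A) = 4πR²·σT_eq⁴, so T_eq⁴ = S(1−A)/(4σ).
T_eq = [8610 × 0.23 / (4 × 5.67×10⁻⁸)]^(1/4) = (8.73×10⁹)^(1/4) = 306 K.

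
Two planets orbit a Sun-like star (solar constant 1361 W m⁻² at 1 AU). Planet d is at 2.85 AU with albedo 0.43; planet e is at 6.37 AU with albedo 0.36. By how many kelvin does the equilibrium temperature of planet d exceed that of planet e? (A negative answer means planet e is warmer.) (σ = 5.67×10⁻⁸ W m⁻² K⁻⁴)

T_eq = [S₀(1−A)/(4σd²)]^(1/4), so T ∝ (1−A)^(1/4) / √d.
T₁ = [1361×0.57/(4×5.67×10⁻⁸×2.85²)]^(1/4) = 143.25 K.
T₂ = [1361×0.64/(4×5.67×10⁻⁸×6.37²)]^(1/4) = 98.63 K.

ΔT ≈ 44.6 K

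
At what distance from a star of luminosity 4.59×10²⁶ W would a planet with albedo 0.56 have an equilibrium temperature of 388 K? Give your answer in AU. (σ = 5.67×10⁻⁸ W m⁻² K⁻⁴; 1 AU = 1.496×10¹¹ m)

d ≈ 0.374 AU

From T_eq⁴ = L(1−A)/(16πσd²): d = √[L(1−A)/(16πσT_eq⁴)].
d = √[4.59×10²⁶ × 0.44 / (16π × 5.67×10⁻⁸ × (388)⁴)] = 5.59×10¹⁰ m = 0.374 AU.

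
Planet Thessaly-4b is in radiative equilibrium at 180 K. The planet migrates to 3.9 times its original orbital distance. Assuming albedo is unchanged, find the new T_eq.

T_eq ≈ 91.1 K

T_eq ∝ L^(1/4) · d^(−1/2).
T′ = 180 / 3.9^(1/2) = 91.1 K.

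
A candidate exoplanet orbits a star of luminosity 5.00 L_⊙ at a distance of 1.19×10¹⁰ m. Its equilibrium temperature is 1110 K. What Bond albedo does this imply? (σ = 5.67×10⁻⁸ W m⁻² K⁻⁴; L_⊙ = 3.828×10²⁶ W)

L = 5.00 × 3.828×10²⁶ = 1.91×10²⁷ W.
Flux: S = L/(4πd²) = 1.91×10²⁷/(4π×(1.19×10¹⁰)²) = 1.08×10⁶ W m⁻².
From T_eq⁴ = S(1−A)/(4σ): 1−A = 4σT_eq⁴/S.
1−A = 4 × 5.67×10⁻⁸ × (1110)⁴ / 1.08×10⁶ = 0.320.

A ≈ 0.68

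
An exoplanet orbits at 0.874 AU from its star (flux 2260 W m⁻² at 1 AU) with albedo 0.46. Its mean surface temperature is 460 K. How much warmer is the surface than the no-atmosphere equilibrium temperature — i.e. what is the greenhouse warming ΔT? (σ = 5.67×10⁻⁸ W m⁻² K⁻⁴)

ΔT ≈ 170.3 K

S = 2260/0.874² = 2959 W m⁻².
T_eq = [S(1−A)/(4σ)]^(1/4) = [2959×0.54/(4×5.67×10⁻⁸)]^(1/4) = 289.7 K.
ΔT = T_surf − T_eq = 460 − 289.7.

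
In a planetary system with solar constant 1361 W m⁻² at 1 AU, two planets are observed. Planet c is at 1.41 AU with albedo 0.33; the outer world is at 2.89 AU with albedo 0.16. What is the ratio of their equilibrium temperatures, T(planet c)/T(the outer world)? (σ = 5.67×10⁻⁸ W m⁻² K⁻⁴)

T₁/T₂ ≈ 1.353

T_eq = [S₀(1−A)/(4σd²)]^(1/4), so T ∝ (1−A)^(1/4) / √d.
T₁ = [1361×0.67/(4×5.67×10⁻⁸×1.41²)]^(1/4) = 212.06 K.
T₂ = [1361×0.84/(4×5.67×10⁻⁸×2.89²)]^(1/4) = 156.74 K.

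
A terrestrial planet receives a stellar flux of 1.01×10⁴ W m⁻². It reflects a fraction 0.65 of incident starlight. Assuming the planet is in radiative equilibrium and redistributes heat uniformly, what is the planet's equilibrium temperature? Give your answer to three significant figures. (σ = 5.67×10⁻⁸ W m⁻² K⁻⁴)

Energy balance: absorbed = emitted ⇒ πR²·S(1−A) = 4πR²·σT_eq⁴, so T_eq⁴ = S(1−A)/(4σ).
T_eq = [1.01×10⁴ × 0.35 / (4 × 5.67×10⁻⁸)]^(1/4) = (1.56×10¹⁰)^(1/4) = 353 K.

T_eq ≈ 353 K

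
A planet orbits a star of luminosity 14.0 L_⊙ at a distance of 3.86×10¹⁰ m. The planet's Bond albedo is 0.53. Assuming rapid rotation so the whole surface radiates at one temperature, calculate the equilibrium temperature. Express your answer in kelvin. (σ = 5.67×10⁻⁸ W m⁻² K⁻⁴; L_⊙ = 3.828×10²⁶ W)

T_eq ≈ 878 K

L = 14.0 × 3.828×10²⁶ = 5.36×10²⁷ W.
Flux: S = L/(4πd²) = 5.36×10²⁷/(4π×(3.86×10¹⁰)²) = 2.86×10⁵ W m⁻².
Energy balance: absorbed = emitted ⇒ πR²·S(1−A) = 4πR²·σT_eq⁴, so T_eq⁴ = S(1−A)/(4σ).
T_eq = [2.86×10⁵ × 0.47 / (4 × 5.67×10⁻⁸)]^(1/4) = (5.93×10¹¹)^(1/4) = 878 K.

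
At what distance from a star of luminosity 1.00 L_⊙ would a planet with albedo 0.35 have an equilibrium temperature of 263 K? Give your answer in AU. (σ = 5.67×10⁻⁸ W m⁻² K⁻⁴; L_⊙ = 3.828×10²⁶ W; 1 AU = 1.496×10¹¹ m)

d ≈ 0.903 AU

L = 1.00 × 3.828×10²⁶ = 3.83×10²⁶ W.
From T_eq⁴ = L(1−A)/(16πσd²): d = √[L(1−A)/(16πσT_eq⁴)].
d = √[3.83×10²⁶ × 0.65 / (16π × 5.67×10⁻⁸ × (263)⁴)] = 1.35×10¹¹ m = 0.903 AU.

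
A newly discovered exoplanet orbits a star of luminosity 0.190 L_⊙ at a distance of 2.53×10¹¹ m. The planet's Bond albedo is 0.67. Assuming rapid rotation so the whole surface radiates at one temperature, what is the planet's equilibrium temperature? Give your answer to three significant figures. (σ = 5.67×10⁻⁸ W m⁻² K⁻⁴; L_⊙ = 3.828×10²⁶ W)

T_eq ≈ 107 K

L = 0.190 × 3.828×10²⁶ = 7.27×10²⁵ W.
Flux: S = L/(4πd²) = 7.27×10²⁵/(4π×(2.53×10¹¹)²) = 90.4 W m⁻².
Energy balance: absorbed = emitted ⇒ πR²·S(1−A) = 4πR²·σT_eq⁴, so T_eq⁴ = S(1−A)/(4σ).
T_eq = [90.4 × 0.33 / (4 × 5.67×10⁻⁸)]^(1/4) = (1.32×10⁸)^(1/4) = 107 K.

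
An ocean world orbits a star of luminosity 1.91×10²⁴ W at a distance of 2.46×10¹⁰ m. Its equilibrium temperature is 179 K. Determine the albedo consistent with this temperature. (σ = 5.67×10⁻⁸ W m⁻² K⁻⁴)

A ≈ 0.07

Flux: S = L/(4πd²) = 1.91×10²⁴/(4π×(2.46×10¹⁰)²) = 251 W m⁻².
From T_eq⁴ = S(1−A)/(4σ): 1−A = 4σT_eq⁴/S.
1−A = 4 × 5.67×10⁻⁸ × (179)⁴ / 251 = 0.927.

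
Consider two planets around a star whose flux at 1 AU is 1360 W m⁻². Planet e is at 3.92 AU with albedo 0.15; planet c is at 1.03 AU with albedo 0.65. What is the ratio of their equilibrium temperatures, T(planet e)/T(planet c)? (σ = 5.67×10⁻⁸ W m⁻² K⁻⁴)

T₁/T₂ ≈ 0.640

T_eq = [S₀(1−A)/(4σd²)]^(1/4), so T ∝ (1−A)^(1/4) / √d.
T₁ = [1360×0.85/(4×5.67×10⁻⁸×3.92²)]^(1/4) = 134.95 K.
T₂ = [1360×0.35/(4×5.67×10⁻⁸×1.03²)]^(1/4) = 210.90 K.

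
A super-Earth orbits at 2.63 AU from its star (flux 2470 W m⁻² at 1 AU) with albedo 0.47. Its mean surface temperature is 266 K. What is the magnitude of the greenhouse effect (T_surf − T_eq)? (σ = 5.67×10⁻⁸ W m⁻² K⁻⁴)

ΔT ≈ 96.0 K

S = 2470/2.63² = 357.1 W m⁻².
T_eq = [S(1−A)/(4σ)]^(1/4) = [357.1×0.53/(4×5.67×10⁻⁸)]^(1/4) = 170.0 K.
ΔT = T_surf − T_eq = 266 − 170.0.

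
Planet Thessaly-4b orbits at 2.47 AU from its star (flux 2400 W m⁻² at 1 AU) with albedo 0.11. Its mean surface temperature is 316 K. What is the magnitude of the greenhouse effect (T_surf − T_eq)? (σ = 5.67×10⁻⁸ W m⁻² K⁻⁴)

ΔT ≈ 117.8 K

S = 2400/2.47² = 393.4 W m⁻².
T_eq = [S(1−A)/(4σ)]^(1/4) = [393.4×0.89/(4×5.67×10⁻⁸)]^(1/4) = 198.2 K.
ΔT = T_surf − T_eq = 316 − 198.2.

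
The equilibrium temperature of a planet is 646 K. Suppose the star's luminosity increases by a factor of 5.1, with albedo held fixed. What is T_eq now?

T_eq ∝ L^(1/4) · d^(−1/2).
T′ = 646 × 5.1^(1/4) = 971 K.

T_eq ≈ 971 K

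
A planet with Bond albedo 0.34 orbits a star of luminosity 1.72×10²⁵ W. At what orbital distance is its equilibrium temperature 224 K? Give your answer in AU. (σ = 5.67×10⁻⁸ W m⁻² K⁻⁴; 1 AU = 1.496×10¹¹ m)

d ≈ 0.266 AU

From T_eq⁴ = L(1−A)/(16πσd²): d = √[L(1−A)/(16πσT_eq⁴)].
d = √[1.72×10²⁵ × 0.66 / (16π × 5.67×10⁻⁸ × (224)⁴)] = 3.98×10¹⁰ m = 0.266 AU.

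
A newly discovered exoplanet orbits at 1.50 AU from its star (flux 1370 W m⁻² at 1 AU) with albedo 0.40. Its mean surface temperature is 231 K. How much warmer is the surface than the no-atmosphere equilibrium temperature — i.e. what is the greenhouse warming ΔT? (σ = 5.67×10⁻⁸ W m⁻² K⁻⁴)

S = 1370/1.50² = 608.9 W m⁻².
T_eq = [S(1−A)/(4σ)]^(1/4) = [608.9×0.60/(4×5.67×10⁻⁸)]^(1/4) = 200.3 K.
ΔT = T_surf − T_eq = 231 − 200.3.

ΔT ≈ 30.7 K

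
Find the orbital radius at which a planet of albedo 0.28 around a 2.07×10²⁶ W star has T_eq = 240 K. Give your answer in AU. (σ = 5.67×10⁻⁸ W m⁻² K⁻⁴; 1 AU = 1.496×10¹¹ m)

d ≈ 0.839 AU

From T_eq⁴ = L(1−A)/(16πσd²): d = √[L(1−A)/(16πσT_eq⁴)].
d = √[2.07×10²⁶ × 0.72 / (16π × 5.67×10⁻⁸ × (240)⁴)] = 1.26×10¹¹ m = 0.839 AU.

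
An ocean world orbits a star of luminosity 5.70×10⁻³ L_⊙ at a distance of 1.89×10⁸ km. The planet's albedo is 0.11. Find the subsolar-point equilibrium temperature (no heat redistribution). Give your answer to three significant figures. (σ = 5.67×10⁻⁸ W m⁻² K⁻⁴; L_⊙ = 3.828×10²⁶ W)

T_ss ≈ 93.5 K

d = 1.89×10⁸ km = 1.89×10¹¹ m.
L = 5.70×10⁻³ × 3.828×10²⁶ = 2.18×10²⁴ W.
Flux: S = L/(4πd²) = 2.18×10²⁴/(4π×(1.89×10¹¹)²) = 4.86 W m⁻².
At the subsolar point the surface absorbs S(1−A) and emits σT⁴ per unit area — no factor of 4, since only the local patch is in balance.
T = [4.86 × 0.89 / 5.67×10⁻⁸]^(1/4) = (7.63×10⁷)^(1/4) = 93.5 K.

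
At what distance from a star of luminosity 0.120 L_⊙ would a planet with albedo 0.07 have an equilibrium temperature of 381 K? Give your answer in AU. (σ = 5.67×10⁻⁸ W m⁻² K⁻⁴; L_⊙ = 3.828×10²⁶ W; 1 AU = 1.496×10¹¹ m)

L = 0.120 × 3.828×10²⁶ = 4.59×10²⁵ W.
From T_eq⁴ = L(1−A)/(16πσd²): d = √[L(1−A)/(16πσT_eq⁴)].
d = √[4.59×10²⁵ × 0.93 / (16π × 5.67×10⁻⁸ × (381)⁴)] = 2.67×10¹⁰ m = 0.178 AU.

d ≈ 0.178 AU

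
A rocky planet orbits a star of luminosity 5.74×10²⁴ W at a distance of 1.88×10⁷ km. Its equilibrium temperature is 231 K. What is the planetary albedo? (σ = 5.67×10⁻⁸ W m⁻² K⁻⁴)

d = 1.88×10⁷ km = 1.88×10¹⁰ m.
Flux: S = L/(4πd²) = 5.74×10²⁴/(4π×(1.88×10¹⁰)²) = 1290 W m⁻².
From T_eq⁴ = S(1−A)/(4σ): 1−A = 4σT_eq⁴/S.
1−A = 4 × 5.67×10⁻⁸ × (231)⁴ / 1290 = 0.500.

A ≈ 0.50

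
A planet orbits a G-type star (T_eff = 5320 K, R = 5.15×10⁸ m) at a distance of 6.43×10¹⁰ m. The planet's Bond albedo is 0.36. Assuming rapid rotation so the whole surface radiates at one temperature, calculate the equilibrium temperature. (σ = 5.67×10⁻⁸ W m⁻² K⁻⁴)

L = 4πR_⋆²σT_⋆⁴ = 4π(5.15×10⁸)² × 5.67×10⁻⁸ × (5320)⁴ = 1.51×10²⁶ W.
S = L/(4πd²) = 2910 W m⁻².
Energy balance: absorbed = emitted ⇒ πR²·S(1−A) = 4πR²·σT_eq⁴, so T_eq⁴ = S(1−A)/(4σ).
T_eq = [2910 × 0.64 / (4 × 5.67×10⁻⁸)]^(1/4) = (8.22×10⁹)^(1/4) = 301 K.

T_eq ≈ 301 K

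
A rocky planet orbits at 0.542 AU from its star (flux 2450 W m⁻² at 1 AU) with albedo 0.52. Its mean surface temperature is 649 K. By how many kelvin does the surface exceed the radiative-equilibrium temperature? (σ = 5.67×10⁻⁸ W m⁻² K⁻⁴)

ΔT ≈ 284.5 K

S = 2450/0.542² = 8340 W m⁻².
T_eq = [S(1−A)/(4σ)]^(1/4) = [8340×0.48/(4×5.67×10⁻⁸)]^(1/4) = 364.5 K.
ΔT = T_surf − T_eq = 649 − 364.5.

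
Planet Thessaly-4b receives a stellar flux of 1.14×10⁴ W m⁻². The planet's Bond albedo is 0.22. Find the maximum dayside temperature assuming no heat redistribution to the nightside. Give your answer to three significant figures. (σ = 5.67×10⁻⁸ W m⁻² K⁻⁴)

With no redistribution each surface element balances locally: S(1−A) = σT⁴.
T = [1.14×10⁴ × 0.78 / 5.67×10⁻⁸]^(1/4) = (1.57×10¹¹)^(1/4) = 629 K.

T_ss ≈ 629 K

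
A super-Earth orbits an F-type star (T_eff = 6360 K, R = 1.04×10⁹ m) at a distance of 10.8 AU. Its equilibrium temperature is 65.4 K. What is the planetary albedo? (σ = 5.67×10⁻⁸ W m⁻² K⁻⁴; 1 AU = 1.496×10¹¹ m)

d = 10.8 AU = 1.62×10¹² m.
L = 4πR_⋆²σT_⋆⁴ = 4π(1.04×10⁹)² × 5.67×10⁻⁸ × (6360)⁴ = 1.26×10²⁷ W.
S = L/(4πd²) = 38.4 W m⁻².
From T_eq⁴ = S(1−A)/(4σ): 1−A = 4σT_eq⁴/S.
1−A = 4 × 5.67×10⁻⁸ × (65.4)⁴ / 38.4 = 0.108.

A ≈ 0.89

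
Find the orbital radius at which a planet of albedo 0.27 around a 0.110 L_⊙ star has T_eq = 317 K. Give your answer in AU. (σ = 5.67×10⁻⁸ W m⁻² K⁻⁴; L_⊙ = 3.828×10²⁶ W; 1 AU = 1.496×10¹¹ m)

d ≈ 0.218 AU

L = 0.110 × 3.828×10²⁶ = 4.21×10²⁵ W.
From T_eq⁴ = L(1−A)/(16πσd²): d = √[L(1−A)/(16πσT_eq⁴)].
d = √[4.21×10²⁵ × 0.73 / (16π × 5.67×10⁻⁸ × (317)⁴)] = 3.27×10¹⁰ m = 0.218 AU.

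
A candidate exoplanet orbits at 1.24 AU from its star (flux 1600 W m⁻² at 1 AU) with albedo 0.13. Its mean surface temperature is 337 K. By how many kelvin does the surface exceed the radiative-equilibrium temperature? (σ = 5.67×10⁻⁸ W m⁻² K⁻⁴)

ΔT ≈ 85.6 K

S = 1600/1.24² = 1041 W m⁻².
T_eq = [S(1−A)/(4σ)]^(1/4) = [1041×0.87/(4×5.67×10⁻⁸)]^(1/4) = 251.4 K.
ΔT = T_surf − T_eq = 337 − 251.4.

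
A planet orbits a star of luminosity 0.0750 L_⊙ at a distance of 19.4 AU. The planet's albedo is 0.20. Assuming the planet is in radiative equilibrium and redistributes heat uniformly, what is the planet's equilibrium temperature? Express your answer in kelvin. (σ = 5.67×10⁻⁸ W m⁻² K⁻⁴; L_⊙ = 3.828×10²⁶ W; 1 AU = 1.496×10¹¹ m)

T_eq ≈ 31.3 K

d = 19.4 AU = 2.90×10¹² m.
L = 0.0750 × 3.828×10²⁶ = 2.87×10²⁵ W.
Flux: S = L/(4πd²) = 2.87×10²⁵/(4π×(2.90×10¹²)²) = 0.271 W m⁻².
Energy balance: absorbed = emitted ⇒ πR²·S(1−A) = 4πR²·σT_eq⁴, so T_eq⁴ = S(1−A)/(4σ).
T_eq = [0.271 × 0.80 / (4 × 5.67×10⁻⁸)]^(1/4) = (9.57×10⁵)^(1/4) = 31.3 K.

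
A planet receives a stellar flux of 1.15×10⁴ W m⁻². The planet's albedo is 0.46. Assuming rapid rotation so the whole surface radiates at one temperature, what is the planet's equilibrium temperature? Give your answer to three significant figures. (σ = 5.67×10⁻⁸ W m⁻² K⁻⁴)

T_eq ≈ 407 K

Energy balance: absorbed = emitted ⇒ πR²·S(1−A) = 4πR²·σT_eq⁴, so T_eq⁴ = S(1−A)/(4σ).
T_eq = [1.15×10⁴ × 0.54 / (4 × 5.67×10⁻⁸)]^(1/4) = (2.74×10¹⁰)^(1/4) = 407 K.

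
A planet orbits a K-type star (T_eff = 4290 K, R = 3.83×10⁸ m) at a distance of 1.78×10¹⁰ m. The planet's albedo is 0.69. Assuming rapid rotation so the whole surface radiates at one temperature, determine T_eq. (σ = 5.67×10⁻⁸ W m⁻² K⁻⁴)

L = 4πR_⋆²σT_⋆⁴ = 4π(3.83×10⁸)² × 5.67×10⁻⁸ × (4290)⁴ = 3.54×10²⁵ W.
S = L/(4πd²) = 8890 W m⁻².
Energy balance: absorbed = emitted ⇒ πR²·S(1−A) = 4πR²·σT_eq⁴, so T_eq⁴ = S(1−A)/(4σ).
T_eq = [8890 × 0.31 / (4 × 5.67×10⁻⁸)]^(1/4) = (1.22×10¹⁰)^(1/4) = 332 K.

T_eq ≈ 332 K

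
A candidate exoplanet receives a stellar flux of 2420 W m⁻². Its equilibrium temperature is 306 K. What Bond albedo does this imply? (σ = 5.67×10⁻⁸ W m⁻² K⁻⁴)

From T_eq⁴ = S(1−A)/(4σ): 1−A = 4σT_eq⁴/S.
1−A = 4 × 5.67×10⁻⁸ × (306)⁴ / 2420 = 0.822.

A ≈ 0.18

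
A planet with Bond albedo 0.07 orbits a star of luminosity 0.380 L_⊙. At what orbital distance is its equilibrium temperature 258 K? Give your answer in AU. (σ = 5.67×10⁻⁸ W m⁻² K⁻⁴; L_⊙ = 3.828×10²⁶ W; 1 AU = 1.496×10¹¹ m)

L = 0.380 × 3.828×10²⁶ = 1.45×10²⁶ W.
From T_eq⁴ = L(1−A)/(16πσd²): d = √[L(1−A)/(16πσT_eq⁴)].
d = √[1.45×10²⁶ × 0.93 / (16π × 5.67×10⁻⁸ × (258)⁴)] = 1.04×10¹¹ m = 0.692 AU.

d ≈ 0.692 AU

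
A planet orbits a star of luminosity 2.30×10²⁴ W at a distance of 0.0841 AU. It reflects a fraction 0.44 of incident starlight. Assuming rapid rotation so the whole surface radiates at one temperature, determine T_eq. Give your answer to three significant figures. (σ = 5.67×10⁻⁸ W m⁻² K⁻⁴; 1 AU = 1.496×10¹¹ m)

T_eq ≈ 231 K

d = 0.0841 AU = 1.26×10¹⁰ m.
Flux: S = L/(4πd²) = 2.30×10²⁴/(4π×(1.26×10¹⁰)²) = 1160 W m⁻².
Energy balance: absorbed = emitted ⇒ πR²·S(1−A) = 4πR²·σT_eq⁴, so T_eq⁴ = S(1−A)/(4σ).
T_eq = [1160 × 0.56 / (4 × 5.67×10⁻⁸)]^(1/4) = (2.86×10⁹)^(1/4) = 231 K.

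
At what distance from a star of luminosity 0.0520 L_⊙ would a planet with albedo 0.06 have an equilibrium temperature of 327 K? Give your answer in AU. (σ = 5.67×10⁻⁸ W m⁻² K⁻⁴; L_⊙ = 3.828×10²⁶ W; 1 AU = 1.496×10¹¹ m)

L = 0.0520 × 3.828×10²⁶ = 1.99×10²⁵ W.
From T_eq⁴ = L(1−A)/(16πσd²): d = √[L(1−A)/(16πσT_eq⁴)].
d = √[1.99×10²⁵ × 0.94 / (16π × 5.67×10⁻⁸ × (327)⁴)] = 2.40×10¹⁰ m = 0.160 AU.

d ≈ 0.160 AU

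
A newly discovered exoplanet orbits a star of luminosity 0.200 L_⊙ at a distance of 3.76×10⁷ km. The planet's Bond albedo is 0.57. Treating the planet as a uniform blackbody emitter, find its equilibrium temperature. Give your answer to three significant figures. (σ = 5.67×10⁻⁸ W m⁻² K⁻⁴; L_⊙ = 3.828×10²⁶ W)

d = 3.76×10⁷ km = 3.76×10¹⁰ m.
L = 0.200 × 3.828×10²⁶ = 7.66×10²⁵ W.
Flux: S = L/(4πd²) = 7.66×10²⁵/(4π×(3.76×10¹⁰)²) = 4310 W m⁻².
Energy balance: absorbed = emitted ⇒ πR²·S(1−A) = 4πR²·σT_eq⁴, so T_eq⁴ = S(1−A)/(4σ).
T_eq = [4310 × 0.43 / (4 × 5.67×10⁻⁸)]^(1/4) = (8.17×10⁹)^(1/4) = 301 K.

T_eq ≈ 301 K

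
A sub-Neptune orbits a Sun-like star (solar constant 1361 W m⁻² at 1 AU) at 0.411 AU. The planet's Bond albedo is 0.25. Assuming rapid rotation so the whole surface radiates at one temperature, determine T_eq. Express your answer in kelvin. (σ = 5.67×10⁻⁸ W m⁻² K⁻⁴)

Flux at 0.411 AU: S = 1361/0.411² = 8060 W m⁻².
Energy balance: absorbed = emitted ⇒ πR²·S(1−A) = 4πR²·σT_eq⁴, so T_eq⁴ = S(1−A)/(4σ).
T_eq = [8060 × 0.75 / (4 × 5.67×10⁻⁸)]^(1/4) = (2.66×10¹⁰)^(1/4) = 404 K.

T_eq ≈ 404 K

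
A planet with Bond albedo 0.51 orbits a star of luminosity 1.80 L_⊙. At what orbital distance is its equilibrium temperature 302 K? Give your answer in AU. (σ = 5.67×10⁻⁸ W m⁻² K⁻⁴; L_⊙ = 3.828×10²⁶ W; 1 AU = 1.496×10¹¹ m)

d ≈ 0.798 AU

L = 1.80 × 3.828×10²⁶ = 6.89×10²⁶ W.
From T_eq⁴ = L(1−A)/(16πσd²): d = √[L(1−A)/(16πσT_eq⁴)].
d = √[6.89×10²⁶ × 0.49 / (16π × 5.67×10⁻⁸ × (302)⁴)] = 1.19×10¹¹ m = 0.798 AU.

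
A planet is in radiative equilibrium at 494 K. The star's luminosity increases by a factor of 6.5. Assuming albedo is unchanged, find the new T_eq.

T_eq ≈ 789 K

T_eq ∝ L^(1/4) · d^(−1/2).
T′ = 494 × 6.5^(1/4) = 789 K.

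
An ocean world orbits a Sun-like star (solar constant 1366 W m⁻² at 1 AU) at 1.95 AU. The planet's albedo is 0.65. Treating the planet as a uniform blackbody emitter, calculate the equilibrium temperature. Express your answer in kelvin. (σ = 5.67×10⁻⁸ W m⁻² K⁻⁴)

Flux at 1.95 AU: S = 1366/1.95² = 359 W m⁻².
Energy balance: absorbed = emitted ⇒ πR²·S(1−A) = 4πR²·σT_eq⁴, so T_eq⁴ = S(1−A)/(4σ).
T_eq = [359 × 0.35 / (4 × 5.67×10⁻⁸)]^(1/4) = (5.54×10⁸)^(1/4) = 153 K.

T_eq ≈ 153 K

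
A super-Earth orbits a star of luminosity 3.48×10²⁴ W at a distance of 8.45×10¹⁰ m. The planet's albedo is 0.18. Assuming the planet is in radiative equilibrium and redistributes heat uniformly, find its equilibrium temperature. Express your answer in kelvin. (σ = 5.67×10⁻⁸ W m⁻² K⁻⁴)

T_eq ≈ 109 K

Flux: S = L/(4πd²) = 3.48×10²⁴/(4π×(8.45×10¹⁰)²) = 38.8 W m⁻².
Energy balance: absorbed = emitted ⇒ πR²·S(1−A) = 4πR²·σT_eq⁴, so T_eq⁴ = S(1−A)/(4σ).
T_eq = [38.8 × 0.82 / (4 × 5.67×10⁻⁸)]^(1/4) = (1.40×10⁸)^(1/4) = 109 K.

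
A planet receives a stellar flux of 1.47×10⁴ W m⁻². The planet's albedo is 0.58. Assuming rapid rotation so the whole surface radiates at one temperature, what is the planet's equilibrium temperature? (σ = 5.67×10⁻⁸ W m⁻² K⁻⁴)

Energy balance: absorbed = emitted ⇒ πR²·S(1−A) = 4πR²·σT_eq⁴, so T_eq⁴ = S(1−A)/(4σ).
T_eq = [1.47×10⁴ × 0.42 / (4 × 5.67×10⁻⁸)]^(1/4) = (2.72×10¹⁰)^(1/4) = 406 K.

T_eq ≈ 406 K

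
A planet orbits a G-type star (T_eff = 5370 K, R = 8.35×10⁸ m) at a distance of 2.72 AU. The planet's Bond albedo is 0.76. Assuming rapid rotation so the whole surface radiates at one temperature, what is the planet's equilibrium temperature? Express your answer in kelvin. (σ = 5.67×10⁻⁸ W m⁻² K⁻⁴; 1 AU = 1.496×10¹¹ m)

T_eq ≈ 120 K

d = 2.72 AU = 4.07×10¹¹ m.
L = 4πR_⋆²σT_⋆⁴ = 4π(8.35×10⁸)² × 5.67×10⁻⁸ × (5370)⁴ = 4.13×10²⁶ W.
S = L/(4πd²) = 199 W m⁻².
Energy balance: absorbed = emitted ⇒ πR²·S(1−A) = 4πR²·σT_eq⁴, so T_eq⁴ = S(1−A)/(4σ).
T_eq = [199 × 0.24 / (4 × 5.67×10⁻⁸)]^(1/4) = (2.10×10⁸)^(1/4) = 120 K.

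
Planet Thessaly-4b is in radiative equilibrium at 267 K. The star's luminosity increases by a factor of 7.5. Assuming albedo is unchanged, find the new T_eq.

T_eq ∝ L^(1/4) · d^(−1/2).
T′ = 267 × 7.5^(1/4) = 442 K.

T_eq ≈ 442 K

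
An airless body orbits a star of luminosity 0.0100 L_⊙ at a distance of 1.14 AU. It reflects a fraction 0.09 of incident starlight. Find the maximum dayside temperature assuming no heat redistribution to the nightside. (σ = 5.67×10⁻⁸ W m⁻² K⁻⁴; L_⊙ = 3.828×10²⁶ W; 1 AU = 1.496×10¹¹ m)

d = 1.14 AU = 1.71×10¹¹ m.
L = 0.0100 × 3.828×10²⁶ = 3.83×10²⁴ W.
Flux: S = L/(4πd²) = 3.83×10²⁴/(4π×(1.71×10¹¹)²) = 10.5 W m⁻².
With no redistribution each surface element balances locally: S(1−A) = σT⁴.
T = [10.5 × 0.91 / 5.67×10⁻⁸]^(1/4) = (1.68×10⁸)^(1/4) = 114 K.

T_ss ≈ 114 K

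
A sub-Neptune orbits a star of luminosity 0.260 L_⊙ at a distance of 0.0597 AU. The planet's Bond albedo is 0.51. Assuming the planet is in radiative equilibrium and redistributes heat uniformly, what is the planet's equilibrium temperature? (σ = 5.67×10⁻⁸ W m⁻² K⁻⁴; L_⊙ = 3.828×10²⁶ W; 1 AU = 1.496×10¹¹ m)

T_eq ≈ 681 K

d = 0.0597 AU = 8.93×10⁹ m.
L = 0.260 × 3.828×10²⁶ = 9.95×10²⁵ W.
Flux: S = L/(4πd²) = 9.95×10²⁵/(4π×(8.93×10⁹)²) = 9.93×10⁴ W m⁻².
Energy balance: absorbed = emitted ⇒ πR²·S(1−A) = 4πR²·σT_eq⁴, so T_eq⁴ = S(1−A)/(4σ).
T_eq = [9.93×10⁴ × 0.49 / (4 × 5.67×10⁻⁸)]^(1/4) = (2.15×10¹¹)^(1/4) = 681 K.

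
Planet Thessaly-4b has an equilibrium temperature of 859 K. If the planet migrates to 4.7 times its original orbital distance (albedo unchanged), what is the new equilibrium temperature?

T_eq ≈ 396 K

T_eq ∝ L^(1/4) · d^(−1/2).
T′ = 859 / 4.7^(1/2) = 396 K.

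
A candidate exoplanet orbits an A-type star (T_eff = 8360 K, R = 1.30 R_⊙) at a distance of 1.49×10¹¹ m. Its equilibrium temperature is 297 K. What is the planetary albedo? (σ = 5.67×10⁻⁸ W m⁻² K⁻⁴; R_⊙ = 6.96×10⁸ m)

A ≈ 0.83

R_⋆ = 1.30 × 6.96×10⁸ = 9.05×10⁸ m.
L = 4πR_⋆²σT_⋆⁴ = 4π(9.05×10⁸)² × 5.67×10⁻⁸ × (8360)⁴ = 2.85×10²⁷ W.
S = L/(4πd²) = 1.02×10⁴ W m⁻².
From T_eq⁴ = S(1−A)/(4σ): 1−A = 4σT_eq⁴/S.
1−A = 4 × 5.67×10⁻⁸ × (297)⁴ / 1.02×10⁴ = 0.173.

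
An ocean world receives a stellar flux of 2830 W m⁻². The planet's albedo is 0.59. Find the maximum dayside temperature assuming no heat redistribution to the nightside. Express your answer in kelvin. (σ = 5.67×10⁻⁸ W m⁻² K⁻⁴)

T_ss ≈ 378 K

With no redistribution each surface element balances locally: S(1−A) = σT⁴.
T = [2830 × 0.41 / 5.67×10⁻⁸]^(1/4) = (2.05×10¹⁰)^(1/4) = 378 K.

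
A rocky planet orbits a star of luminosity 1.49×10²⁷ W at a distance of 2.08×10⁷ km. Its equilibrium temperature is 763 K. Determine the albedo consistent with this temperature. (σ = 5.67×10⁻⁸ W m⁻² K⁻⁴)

d = 2.08×10⁷ km = 2.08×10¹⁰ m.
Flux: S = L/(4πd²) = 1.49×10²⁷/(4π×(2.08×10¹⁰)²) = 2.74×10⁵ W m⁻².
From T_eq⁴ = S(1−A)/(4σ): 1−A = 4σT_eq⁴/S.
1−A = 4 × 5.67×10⁻⁸ × (763)⁴ / 2.74×10⁵ = 0.280.

A ≈ 0.72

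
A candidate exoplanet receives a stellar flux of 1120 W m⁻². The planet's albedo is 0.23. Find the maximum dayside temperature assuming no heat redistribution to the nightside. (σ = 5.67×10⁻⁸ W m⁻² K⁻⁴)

T_ss ≈ 351 K

With no redistribution each surface element balances locally: S(1−A) = σT⁴.
T = [1120 × 0.77 / 5.67×10⁻⁸]^(1/4) = (1.52×10¹⁰)^(1/4) = 351 K.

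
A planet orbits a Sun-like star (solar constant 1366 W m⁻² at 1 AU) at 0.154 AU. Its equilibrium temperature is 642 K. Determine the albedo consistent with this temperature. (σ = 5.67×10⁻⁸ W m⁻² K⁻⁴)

Flux at 0.154 AU: S = 1366/0.154² = 5.76×10⁴ W m⁻².
From T_eq⁴ = S(1−A)/(4σ): 1−A = 4σT_eq⁴/S.
1−A = 4 × 5.67×10⁻⁸ × (642)⁴ / 5.76×10⁴ = 0.669.

A ≈ 0.33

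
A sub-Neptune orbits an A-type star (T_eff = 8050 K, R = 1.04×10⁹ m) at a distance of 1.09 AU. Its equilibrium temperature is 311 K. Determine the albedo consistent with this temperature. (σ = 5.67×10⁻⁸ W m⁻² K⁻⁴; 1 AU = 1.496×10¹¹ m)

A ≈ 0.78

d = 1.09 AU = 1.63×10¹¹ m.
L = 4πR_⋆²σT_⋆⁴ = 4π(1.04×10⁹)² × 5.67×10⁻⁸ × (8050)⁴ = 3.24×10²⁷ W.
S = L/(4πd²) = 9690 W m⁻².
From T_eq⁴ = S(1−A)/(4σ): 1−A = 4σT_eq⁴/S.
1−A = 4 × 5.67×10⁻⁸ × (311)⁴ / 9690 = 0.219.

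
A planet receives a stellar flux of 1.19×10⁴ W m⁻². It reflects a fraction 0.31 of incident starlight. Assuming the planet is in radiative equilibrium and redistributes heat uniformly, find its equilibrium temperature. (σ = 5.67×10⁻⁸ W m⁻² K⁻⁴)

T_eq ≈ 436 K

Energy balance: absorbed = emitted ⇒ πR²·S(1−A) = 4πR²·σT_eq⁴, so T_eq⁴ = S(1−A)/(4σ).
T_eq = [1.19×10⁴ × 0.69 / (4 × 5.67×10⁻⁸)]^(1/4) = (3.62×10¹⁰)^(1/4) = 436 K.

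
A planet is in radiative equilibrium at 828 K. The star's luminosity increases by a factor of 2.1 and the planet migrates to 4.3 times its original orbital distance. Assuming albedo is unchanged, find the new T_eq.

T_eq ≈ 481 K

T_eq ∝ L^(1/4) · d^(−1/2).
T′ = 828 × 2.1^(1/4) / 4.3^(1/2) = 481 K.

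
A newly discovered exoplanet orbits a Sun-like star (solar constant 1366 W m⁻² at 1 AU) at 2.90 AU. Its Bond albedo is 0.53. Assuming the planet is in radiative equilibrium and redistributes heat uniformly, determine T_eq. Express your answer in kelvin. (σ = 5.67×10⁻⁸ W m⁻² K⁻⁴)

T_eq ≈ 135 K

Flux at 2.90 AU: S = 1366/2.90² = 162 W m⁻².
Energy balance: absorbed = emitted ⇒ πR²·S(1−A) = 4πR²·σT_eq⁴, so T_eq⁴ = S(1−A)/(4σ).
T_eq = [162 × 0.47 / (4 × 5.67×10⁻⁸)]^(1/4) = (3.37×10⁸)^(1/4) = 135 K.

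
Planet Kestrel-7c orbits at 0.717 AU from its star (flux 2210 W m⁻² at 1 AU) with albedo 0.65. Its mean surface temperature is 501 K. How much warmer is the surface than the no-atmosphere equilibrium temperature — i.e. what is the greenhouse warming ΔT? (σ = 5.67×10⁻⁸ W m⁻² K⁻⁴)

S = 2210/0.717² = 4299 W m⁻².
T_eq = [S(1−A)/(4σ)]^(1/4) = [4299×0.35/(4×5.67×10⁻⁸)]^(1/4) = 285.4 K.
ΔT = T_surf − T_eq = 501 − 285.4.

ΔT ≈ 215.6 K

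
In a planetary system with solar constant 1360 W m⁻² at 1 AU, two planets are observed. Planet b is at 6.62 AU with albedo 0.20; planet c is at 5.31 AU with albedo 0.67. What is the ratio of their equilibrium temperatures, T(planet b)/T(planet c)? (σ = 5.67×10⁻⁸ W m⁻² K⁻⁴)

T_eq = [S₀(1−A)/(4σd²)]^(1/4), so T ∝ (1−A)^(1/4) / √d.
T₁ = [1360×0.80/(4×5.67×10⁻⁸×6.62²)]^(1/4) = 102.29 K.
T₂ = [1360×0.33/(4×5.67×10⁻⁸×5.31²)]^(1/4) = 91.53 K.

T₁/T₂ ≈ 1.118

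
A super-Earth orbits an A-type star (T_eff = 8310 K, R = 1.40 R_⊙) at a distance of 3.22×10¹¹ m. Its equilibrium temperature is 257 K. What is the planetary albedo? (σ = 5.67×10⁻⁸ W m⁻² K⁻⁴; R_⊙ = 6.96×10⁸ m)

R_⋆ = 1.40 × 6.96×10⁸ = 9.74×10⁸ m.
L = 4πR_⋆²σT_⋆⁴ = 4π(9.74×10⁸)² × 5.67×10⁻⁸ × (8310)⁴ = 3.23×10²⁷ W.
S = L/(4πd²) = 2480 W m⁻².
From T_eq⁴ = S(1−A)/(4σ): 1−A = 4σT_eq⁴/S.
1−A = 4 × 5.67×10⁻⁸ × (257)⁴ / 2480 = 0.400.

A ≈ 0.60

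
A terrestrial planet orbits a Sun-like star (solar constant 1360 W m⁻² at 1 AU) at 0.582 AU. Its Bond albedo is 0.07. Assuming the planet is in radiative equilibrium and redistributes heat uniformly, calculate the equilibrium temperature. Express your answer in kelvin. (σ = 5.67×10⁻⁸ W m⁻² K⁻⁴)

Flux at 0.582 AU: S = 1360/0.582² = 4020 W m⁻².
Energy balance: absorbed = emitted ⇒ πR²·S(1−A) = 4πR²·σT_eq⁴, so T_eq⁴ = S(1−A)/(4σ).
T_eq = [4020 × 0.93 / (4 × 5.67×10⁻⁸)]^(1/4) = (1.65×10¹⁰)^(1/4) = 358 K.

T_eq ≈ 358 K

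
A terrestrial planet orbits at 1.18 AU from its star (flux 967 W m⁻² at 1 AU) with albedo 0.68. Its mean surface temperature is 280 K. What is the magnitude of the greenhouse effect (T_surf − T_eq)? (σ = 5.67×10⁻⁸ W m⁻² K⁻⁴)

ΔT ≈ 103.1 K

S = 967/1.18² = 694.5 W m⁻².
T_eq = [S(1−A)/(4σ)]^(1/4) = [694.5×0.32/(4×5.67×10⁻⁸)]^(1/4) = 176.9 K.
ΔT = T_surf − T_eq = 280 − 176.9.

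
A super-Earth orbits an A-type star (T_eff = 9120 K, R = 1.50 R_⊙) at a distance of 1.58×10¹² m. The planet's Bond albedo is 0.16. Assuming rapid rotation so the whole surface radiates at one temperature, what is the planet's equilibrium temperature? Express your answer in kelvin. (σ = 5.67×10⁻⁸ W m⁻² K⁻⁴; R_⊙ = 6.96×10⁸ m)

T_eq ≈ 159 K

R_⋆ = 1.50 × 6.96×10⁸ = 1.04×10⁹ m.
L = 4πR_⋆²σT_⋆⁴ = 4π(1.04×10⁹)² × 5.67×10⁻⁸ × (9120)⁴ = 5.37×10²⁷ W.
S = L/(4πd²) = 171 W m⁻².
Energy balance: absorbed = emitted ⇒ πR²·S(1−A) = 4πR²·σT_eq⁴, so T_eq⁴ = S(1−A)/(4σ).
T_eq = [171 × 0.84 / (4 × 5.67×10⁻⁸)]^(1/4) = (6.34×10⁸)^(1/4) = 159 K.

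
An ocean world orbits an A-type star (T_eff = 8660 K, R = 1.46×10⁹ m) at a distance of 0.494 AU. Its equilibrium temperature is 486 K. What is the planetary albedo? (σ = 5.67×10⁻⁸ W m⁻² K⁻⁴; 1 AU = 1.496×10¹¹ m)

A ≈ 0.90

d = 0.494 AU = 7.39×10¹⁰ m.
L = 4πR_⋆²σT_⋆⁴ = 4π(1.46×10⁹)² × 5.67×10⁻⁸ × (8660)⁴ = 8.54×10²⁷ W.
S = L/(4πd²) = 1.24×10⁵ W m⁻².
From T_eq⁴ = S(1−A)/(4σ): 1−A = 4σT_eq⁴/S.
1−A = 4 × 5.67×10⁻⁸ × (486)⁴ / 1.24×10⁵ = 0.102.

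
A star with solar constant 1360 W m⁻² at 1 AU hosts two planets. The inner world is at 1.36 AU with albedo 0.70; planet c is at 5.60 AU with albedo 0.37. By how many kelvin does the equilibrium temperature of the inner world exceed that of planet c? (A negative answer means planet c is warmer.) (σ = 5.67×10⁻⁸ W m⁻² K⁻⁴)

T_eq = [S₀(1−A)/(4σd²)]^(1/4), so T ∝ (1−A)^(1/4) / √d.
T₁ = [1360×0.30/(4×5.67×10⁻⁸×1.36²)]^(1/4) = 176.60 K.
T₂ = [1360×0.63/(4×5.67×10⁻⁸×5.60²)]^(1/4) = 104.76 K.

ΔT ≈ 71.8 K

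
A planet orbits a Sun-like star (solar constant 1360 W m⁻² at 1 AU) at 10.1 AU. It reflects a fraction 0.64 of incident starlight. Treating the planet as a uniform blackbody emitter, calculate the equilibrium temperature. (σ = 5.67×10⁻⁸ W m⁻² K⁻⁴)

T_eq ≈ 67.8 K

Flux at 10.1 AU: S = 1360/10.1² = 13.3 W m⁻².
Energy balance: absorbed = emitted ⇒ πR²·S(1−A) = 4πR²·σT_eq⁴, so T_eq⁴ = S(1−A)/(4σ).
T_eq = [13.3 × 0.36 / (4 × 5.67×10⁻⁸)]^(1/4) = (2.12×10⁷)^(1/4) = 67.8 K.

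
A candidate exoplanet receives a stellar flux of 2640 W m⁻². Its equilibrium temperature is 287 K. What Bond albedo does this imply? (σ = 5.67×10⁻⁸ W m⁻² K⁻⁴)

From T_eq⁴ = S(1−A)/(4σ): 1−A = 4σT_eq⁴/S.
1−A = 4 × 5.67×10⁻⁸ × (287)⁴ / 2640 = 0.583.

A ≈ 0.42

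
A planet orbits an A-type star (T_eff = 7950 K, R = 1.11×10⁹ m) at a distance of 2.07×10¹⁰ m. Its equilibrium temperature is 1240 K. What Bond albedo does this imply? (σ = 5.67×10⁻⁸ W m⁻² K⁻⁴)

A ≈ 0.18

L = 4πR_⋆²σT_⋆⁴ = 4π(1.11×10⁹)² × 5.67×10⁻⁸ × (7950)⁴ = 3.51×10²⁷ W.
S = L/(4πd²) = 6.51×10⁵ W m⁻².
From T_eq⁴ = S(1−A)/(4σ): 1−A = 4σT_eq⁴/S.
1−A = 4 × 5.67×10⁻⁸ × (1240)⁴ / 6.51×10⁵ = 0.823.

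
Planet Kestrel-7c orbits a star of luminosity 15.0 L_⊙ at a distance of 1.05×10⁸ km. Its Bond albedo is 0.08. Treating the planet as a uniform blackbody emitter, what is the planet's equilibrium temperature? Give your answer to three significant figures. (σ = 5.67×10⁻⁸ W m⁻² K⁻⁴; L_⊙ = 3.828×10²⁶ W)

T_eq ≈ 640 K

d = 1.05×10⁸ km = 1.05×10¹¹ m.
L = 15.0 × 3.828×10²⁶ = 5.74×10²⁷ W.
Flux: S = L/(4πd²) = 5.74×10²⁷/(4π×(1.05×10¹¹)²) = 4.14×10⁴ W m⁻².
Energy balance: absorbed = emitted ⇒ πR²·S(1−A) = 4πR²·σT_eq⁴, so T_eq⁴ = S(1−A)/(4σ).
T_eq = [4.14×10⁴ × 0.92 / (4 × 5.67×10⁻⁸)]^(1/4) = (1.68×10¹¹)^(1/4) = 640 K.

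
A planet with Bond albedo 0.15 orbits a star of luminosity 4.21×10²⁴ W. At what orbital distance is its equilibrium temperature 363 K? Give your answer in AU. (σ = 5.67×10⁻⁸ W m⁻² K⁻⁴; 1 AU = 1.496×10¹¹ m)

d ≈ 0.0568 AU

From T_eq⁴ = L(1−A)/(16πσd²): d = √[L(1−A)/(16πσT_eq⁴)].
d = √[4.21×10²⁴ × 0.85 / (16π × 5.67×10⁻⁸ × (363)⁴)] = 8.50×10⁹ m = 0.0568 AU.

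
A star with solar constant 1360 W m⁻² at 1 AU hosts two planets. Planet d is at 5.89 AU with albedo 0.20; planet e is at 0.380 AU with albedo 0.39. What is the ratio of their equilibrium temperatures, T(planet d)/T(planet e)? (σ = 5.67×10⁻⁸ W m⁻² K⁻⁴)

T₁/T₂ ≈ 0.272

T_eq = [S₀(1−A)/(4σd²)]^(1/4), so T ∝ (1−A)^(1/4) / √d.
T₁ = [1360×0.80/(4×5.67×10⁻⁸×5.89²)]^(1/4) = 108.44 K.
T₂ = [1360×0.61/(4×5.67×10⁻⁸×0.380²)]^(1/4) = 398.95 K.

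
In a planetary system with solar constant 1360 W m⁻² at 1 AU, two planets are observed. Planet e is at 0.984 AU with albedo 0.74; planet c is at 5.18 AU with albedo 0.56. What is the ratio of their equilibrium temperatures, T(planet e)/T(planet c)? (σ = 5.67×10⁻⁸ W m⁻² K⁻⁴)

T₁/T₂ ≈ 2.012

T_eq = [S₀(1−A)/(4σd²)]^(1/4), so T ∝ (1−A)^(1/4) / √d.
T₁ = [1360×0.26/(4×5.67×10⁻⁸×0.984²)]^(1/4) = 200.32 K.
T₂ = [1360×0.44/(4×5.67×10⁻⁸×5.18²)]^(1/4) = 99.58 K.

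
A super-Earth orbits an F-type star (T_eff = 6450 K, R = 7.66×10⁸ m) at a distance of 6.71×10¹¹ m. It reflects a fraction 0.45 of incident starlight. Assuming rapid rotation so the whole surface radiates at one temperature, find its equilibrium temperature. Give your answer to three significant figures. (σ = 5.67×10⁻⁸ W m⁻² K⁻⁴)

T_eq ≈ 133 K

L = 4πR_⋆²σT_⋆⁴ = 4π(7.66×10⁸)² × 5.67×10⁻⁸ × (6450)⁴ = 7.24×10²⁶ W.
S = L/(4πd²) = 128 W m⁻².
Energy balance: absorbed = emitted ⇒ πR²·S(1−A) = 4πR²·σT_eq⁴, so T_eq⁴ = S(1−A)/(4σ).
T_eq = [128 × 0.55 / (4 × 5.67×10⁻⁸)]^(1/4) = (3.10×10⁸)^(1/4) = 133 K.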